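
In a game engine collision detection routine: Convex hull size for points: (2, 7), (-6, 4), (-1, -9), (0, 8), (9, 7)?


Convex hull vertices (CCW): (-6, 4), (-1, -9), (9, 7), (0, 8)
Count = 4

4


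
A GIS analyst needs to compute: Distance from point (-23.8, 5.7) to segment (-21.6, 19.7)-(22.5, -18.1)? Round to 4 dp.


Project P onto AB: t = 0.1281 (clamped to [0,1])
Closest point on segment: (-15.9506, 14.8576)
Distance: 12.0613

12.0613


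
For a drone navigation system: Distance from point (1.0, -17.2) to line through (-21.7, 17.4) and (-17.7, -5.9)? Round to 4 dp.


|cross product| = 390.51
|line direction| = sqrt(558.89) = 23.6409
Distance = 390.51/sqrt(558.89) = 16.5184

16.5184


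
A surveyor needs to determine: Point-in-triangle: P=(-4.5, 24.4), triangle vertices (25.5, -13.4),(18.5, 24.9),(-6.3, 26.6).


Cross products: AB x AP = 884.4, BC x BP = 51.5, CA x CP = 2.04
All same sign? yes

Yes, inside


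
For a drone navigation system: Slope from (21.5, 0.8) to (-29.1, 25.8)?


slope = (y2-y1)/(x2-x1) = (25.8-0.8)/((-29.1)-21.5) = 25/(-50.6) = -0.4941

-0.4941


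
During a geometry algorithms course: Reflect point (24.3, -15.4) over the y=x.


Reflection over y=x: (x,y) -> (y,x)
(24.3, -15.4) -> (-15.4, 24.3)

(-15.4, 24.3)


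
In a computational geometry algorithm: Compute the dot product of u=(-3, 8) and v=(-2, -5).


u . v = u_x*v_x + u_y*v_y = (-3)*(-2) + 8*(-5)
= 6 + (-40) = -34

-34


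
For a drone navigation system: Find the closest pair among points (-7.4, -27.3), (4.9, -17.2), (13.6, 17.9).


d(P0,P1) = 15.9154, d(P0,P2) = 49.8401, d(P1,P2) = 36.1621
Closest: P0 and P1

Closest pair: (-7.4, -27.3) and (4.9, -17.2), distance = 15.9154


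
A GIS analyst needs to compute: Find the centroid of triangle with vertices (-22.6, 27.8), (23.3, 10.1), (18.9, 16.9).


Centroid = ((x_A+x_B+x_C)/3, (y_A+y_B+y_C)/3)
= (((-22.6)+23.3+18.9)/3, (27.8+10.1+16.9)/3)
= (6.5333, 18.2667)

(6.5333, 18.2667)


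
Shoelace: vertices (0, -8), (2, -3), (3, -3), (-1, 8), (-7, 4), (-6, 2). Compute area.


Shoelace sum: (0*(-3) - 2*(-8)) + (2*(-3) - 3*(-3)) + (3*8 - (-1)*(-3)) + ((-1)*4 - (-7)*8) + ((-7)*2 - (-6)*4) + ((-6)*(-8) - 0*2)
= 150
Area = |150|/2 = 75

75


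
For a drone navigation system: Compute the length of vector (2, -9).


|u| = sqrt(2^2 + (-9)^2) = sqrt(85) = 9.2195

9.2195


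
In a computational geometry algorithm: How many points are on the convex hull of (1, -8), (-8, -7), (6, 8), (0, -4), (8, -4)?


Convex hull vertices (CCW): (-8, -7), (1, -8), (8, -4), (6, 8)
Count = 4

4


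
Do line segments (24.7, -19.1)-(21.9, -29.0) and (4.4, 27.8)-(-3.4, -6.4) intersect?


Cross products: d1=1060.08, d2=1041.54, d3=-332.29, d4=-313.75
d1*d2 < 0 and d3*d4 < 0? no

No, they don't intersect


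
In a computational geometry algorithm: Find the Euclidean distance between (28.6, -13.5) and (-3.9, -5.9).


dx=-32.5, dy=7.6
d^2 = (-32.5)^2 + 7.6^2 = 1114.01
d = sqrt(1114.01) = 33.3768

33.3768


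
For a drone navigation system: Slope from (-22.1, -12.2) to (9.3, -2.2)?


slope = (y2-y1)/(x2-x1) = ((-2.2)-(-12.2))/(9.3-(-22.1)) = 10/31.4 = 0.3185

0.3185


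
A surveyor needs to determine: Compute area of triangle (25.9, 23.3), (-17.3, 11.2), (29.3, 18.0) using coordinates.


Area = |x_A(y_B-y_C) + x_B(y_C-y_A) + x_C(y_A-y_B)|/2
= |(-176.12) + 91.69 + 354.53|/2
= 270.1/2 = 135.05

135.05


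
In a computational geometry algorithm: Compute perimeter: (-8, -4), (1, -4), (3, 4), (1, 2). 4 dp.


Sides: (-8, -4)->(1, -4): sqrt(81) = 9, (1, -4)->(3, 4): sqrt(68) = 8.246211, (3, 4)->(1, 2): sqrt(8) = 2.828427, (1, 2)->(-8, -4): sqrt(117) = 10.816654
Sum = 30.891292
Perimeter = 30.8913

30.8913


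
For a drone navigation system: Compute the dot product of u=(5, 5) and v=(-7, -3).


u . v = u_x*v_x + u_y*v_y = 5*(-7) + 5*(-3)
= (-35) + (-15) = -50

-50


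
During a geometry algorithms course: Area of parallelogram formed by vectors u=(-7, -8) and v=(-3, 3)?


|u x v| = |(-7)*3 - (-8)*(-3)|
= |(-21) - 24| = 45

45


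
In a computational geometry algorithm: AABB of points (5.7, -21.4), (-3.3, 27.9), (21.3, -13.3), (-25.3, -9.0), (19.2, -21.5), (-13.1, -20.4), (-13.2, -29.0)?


x range: [-25.3, 21.3]
y range: [-29, 27.9]
Bounding box: (-25.3,-29) to (21.3,27.9)

(-25.3,-29) to (21.3,27.9)


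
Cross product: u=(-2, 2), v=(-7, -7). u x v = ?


u x v = u_x*v_y - u_y*v_x = (-2)*(-7) - 2*(-7)
= 14 - (-14) = 28

28


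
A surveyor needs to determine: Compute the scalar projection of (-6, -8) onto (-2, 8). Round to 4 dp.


u.v = -52, |v| = sqrt(68) = 8.2462
Scalar projection = u.v / |v| = -52 / sqrt(68) = -6.3059

-6.3059


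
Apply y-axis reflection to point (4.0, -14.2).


Reflection over y-axis: (x,y) -> (-x,y)
(4, -14.2) -> (-4, -14.2)

(-4, -14.2)


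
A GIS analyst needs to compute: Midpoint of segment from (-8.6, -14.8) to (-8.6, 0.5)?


M = (((-8.6)+(-8.6))/2, ((-14.8)+0.5)/2)
= (-8.6, -7.15)

(-8.6, -7.15)


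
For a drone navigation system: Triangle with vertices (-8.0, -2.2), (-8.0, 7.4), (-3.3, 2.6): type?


Side lengths squared: AB^2=92.16, BC^2=45.13, CA^2=45.13
Sorted: [45.13, 45.13, 92.16]
By sides: Isosceles, By angles: Obtuse

Isosceles, Obtuse


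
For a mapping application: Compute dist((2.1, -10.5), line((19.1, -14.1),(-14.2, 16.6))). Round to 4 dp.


|cross product| = 402.02
|line direction| = sqrt(2051.38) = 45.2922
Distance = 402.02/sqrt(2051.38) = 8.8761

8.8761


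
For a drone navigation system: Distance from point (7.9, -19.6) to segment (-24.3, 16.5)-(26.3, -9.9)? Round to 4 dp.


Project P onto AB: t = 0.7928 (clamped to [0,1])
Closest point on segment: (15.815, -4.4296)
Distance: 17.1111

17.1111


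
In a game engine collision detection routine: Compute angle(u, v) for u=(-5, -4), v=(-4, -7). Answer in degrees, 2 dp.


u.v = 48, |u| = sqrt(41) = 6.4031, |v| = sqrt(65) = 8.0623
cos(theta) = u.v/(|u||v|) = 48/sqrt(2665) = 0.929807
theta = acos(0.929807) = 21.6 degrees

21.6 degrees


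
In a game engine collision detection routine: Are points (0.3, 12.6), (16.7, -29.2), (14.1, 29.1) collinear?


Cross product: (16.7-0.3)*(29.1-12.6) - ((-29.2)-12.6)*(14.1-0.3)
= 847.44

No, not collinear


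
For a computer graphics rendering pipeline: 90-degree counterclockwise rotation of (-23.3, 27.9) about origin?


90° CCW: (x,y) -> (-y, x)
(-23.3,27.9) -> (-27.9, -23.3)

(-27.9, -23.3)


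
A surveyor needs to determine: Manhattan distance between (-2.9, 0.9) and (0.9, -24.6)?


|(-2.9)-0.9| + |0.9-(-24.6)| = 3.8 + 25.5 = 29.3

29.3


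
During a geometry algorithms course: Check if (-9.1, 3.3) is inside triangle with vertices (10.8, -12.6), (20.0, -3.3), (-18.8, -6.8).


Cross products: AB x AP = 331.35, BC x BP = -357.93, CA x CP = 355.22
All same sign? no

No, outside


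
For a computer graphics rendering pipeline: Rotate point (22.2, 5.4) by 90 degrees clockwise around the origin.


90° CW: (x,y) -> (y, -x)
(22.2,5.4) -> (5.4, -22.2)

(5.4, -22.2)


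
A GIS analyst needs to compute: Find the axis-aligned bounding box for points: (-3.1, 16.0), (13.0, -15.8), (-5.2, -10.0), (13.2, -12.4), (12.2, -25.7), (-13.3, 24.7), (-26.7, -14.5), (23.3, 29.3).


x range: [-26.7, 23.3]
y range: [-25.7, 29.3]
Bounding box: (-26.7,-25.7) to (23.3,29.3)

(-26.7,-25.7) to (23.3,29.3)


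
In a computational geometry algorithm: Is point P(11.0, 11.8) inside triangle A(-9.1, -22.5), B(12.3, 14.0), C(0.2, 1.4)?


Cross products: AB x AP = 0.37, BC x BP = 10.24, CA x CP = 161.4
All same sign? yes

Yes, inside


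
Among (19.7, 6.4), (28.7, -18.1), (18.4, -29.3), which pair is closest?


d(P0,P1) = 26.1008, d(P0,P2) = 35.7237, d(P1,P2) = 15.2161
Closest: P1 and P2

Closest pair: (28.7, -18.1) and (18.4, -29.3), distance = 15.2161


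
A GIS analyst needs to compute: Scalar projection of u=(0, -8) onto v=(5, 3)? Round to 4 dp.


u.v = -24, |v| = sqrt(34) = 5.831
Scalar projection = u.v / |v| = -24 / sqrt(34) = -4.116

-4.116


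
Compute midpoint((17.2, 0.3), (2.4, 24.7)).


M = ((17.2+2.4)/2, (0.3+24.7)/2)
= (9.8, 12.5)

(9.8, 12.5)


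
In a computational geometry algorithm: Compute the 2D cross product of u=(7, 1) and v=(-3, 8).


u x v = u_x*v_y - u_y*v_x = 7*8 - 1*(-3)
= 56 - (-3) = 59

59


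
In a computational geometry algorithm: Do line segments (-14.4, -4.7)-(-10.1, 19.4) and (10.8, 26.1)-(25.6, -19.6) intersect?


Cross products: d1=-1607.48, d2=-1054.29, d3=-474.88, d4=-1028.07
d1*d2 < 0 and d3*d4 < 0? no

No, they don't intersect


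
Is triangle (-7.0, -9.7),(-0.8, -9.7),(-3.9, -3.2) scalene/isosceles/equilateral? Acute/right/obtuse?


Side lengths squared: AB^2=38.44, BC^2=51.86, CA^2=51.86
Sorted: [38.44, 51.86, 51.86]
By sides: Isosceles, By angles: Acute

Isosceles, Acute


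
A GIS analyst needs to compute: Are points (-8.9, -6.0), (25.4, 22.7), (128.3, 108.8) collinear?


Cross product: (25.4-(-8.9))*(108.8-(-6)) - (22.7-(-6))*(128.3-(-8.9))
= 0

Yes, collinear


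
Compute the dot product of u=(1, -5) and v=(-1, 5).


u . v = u_x*v_x + u_y*v_y = 1*(-1) + (-5)*5
= (-1) + (-25) = -26

-26


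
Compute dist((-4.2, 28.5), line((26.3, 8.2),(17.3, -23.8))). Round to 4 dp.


|cross product| = 1158.7
|line direction| = sqrt(1105) = 33.2415
Distance = 1158.7/sqrt(1105) = 34.857

34.857


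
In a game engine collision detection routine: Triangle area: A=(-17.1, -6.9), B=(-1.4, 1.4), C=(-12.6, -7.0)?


Area = |x_A(y_B-y_C) + x_B(y_C-y_A) + x_C(y_A-y_B)|/2
= |(-143.64) + 0.14 + 104.58|/2
= 38.92/2 = 19.46

19.46


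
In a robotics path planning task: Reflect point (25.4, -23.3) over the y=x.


Reflection over y=x: (x,y) -> (y,x)
(25.4, -23.3) -> (-23.3, 25.4)

(-23.3, 25.4)


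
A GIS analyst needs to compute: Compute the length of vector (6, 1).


|u| = sqrt(6^2 + 1^2) = sqrt(37) = 6.0828

6.0828


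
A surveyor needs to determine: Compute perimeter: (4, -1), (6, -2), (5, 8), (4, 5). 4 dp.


Sides: (4, -1)->(6, -2): sqrt(5) = 2.236068, (6, -2)->(5, 8): sqrt(101) = 10.049876, (5, 8)->(4, 5): sqrt(10) = 3.162278, (4, 5)->(4, -1): sqrt(36) = 6
Sum = 21.448222
Perimeter = 21.4482

21.4482


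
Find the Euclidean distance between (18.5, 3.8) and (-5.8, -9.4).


dx=-24.3, dy=-13.2
d^2 = (-24.3)^2 + (-13.2)^2 = 764.73
d = sqrt(764.73) = 27.6538

27.6538


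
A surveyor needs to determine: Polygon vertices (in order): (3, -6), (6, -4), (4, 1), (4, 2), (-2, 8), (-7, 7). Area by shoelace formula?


Shoelace sum: (3*(-4) - 6*(-6)) + (6*1 - 4*(-4)) + (4*2 - 4*1) + (4*8 - (-2)*2) + ((-2)*7 - (-7)*8) + ((-7)*(-6) - 3*7)
= 149
Area = |149|/2 = 74.5

74.5


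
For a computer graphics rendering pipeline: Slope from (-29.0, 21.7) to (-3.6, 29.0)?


slope = (y2-y1)/(x2-x1) = (29-21.7)/((-3.6)-(-29)) = 7.3/25.4 = 0.2874

0.2874


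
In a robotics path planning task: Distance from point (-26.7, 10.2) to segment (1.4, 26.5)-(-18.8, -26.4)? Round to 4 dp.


Project P onto AB: t = 0.4459 (clamped to [0,1])
Closest point on segment: (-7.608, 2.9097)
Distance: 20.4365

20.4365


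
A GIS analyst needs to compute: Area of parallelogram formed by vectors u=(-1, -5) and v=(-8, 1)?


|u x v| = |(-1)*1 - (-5)*(-8)|
= |(-1) - 40| = 41

41


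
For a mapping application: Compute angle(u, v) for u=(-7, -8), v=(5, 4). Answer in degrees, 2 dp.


u.v = -67, |u| = sqrt(113) = 10.6301, |v| = sqrt(41) = 6.4031
cos(theta) = u.v/(|u||v|) = -67/sqrt(4633) = -0.984337
theta = acos(-0.984337) = 169.85 degrees

169.85 degrees


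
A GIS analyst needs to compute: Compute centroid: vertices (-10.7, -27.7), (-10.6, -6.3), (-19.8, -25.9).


Centroid = ((x_A+x_B+x_C)/3, (y_A+y_B+y_C)/3)
= (((-10.7)+(-10.6)+(-19.8))/3, ((-27.7)+(-6.3)+(-25.9))/3)
= (-13.7, -19.9667)

(-13.7, -19.9667)


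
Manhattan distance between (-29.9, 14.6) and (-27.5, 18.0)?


|(-29.9)-(-27.5)| + |14.6-18| = 2.4 + 3.4 = 5.8

5.8


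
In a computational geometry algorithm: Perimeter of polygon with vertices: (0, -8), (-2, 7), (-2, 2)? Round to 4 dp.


Sides: (0, -8)->(-2, 7): sqrt(229) = 15.132746, (-2, 7)->(-2, 2): sqrt(25) = 5, (-2, 2)->(0, -8): sqrt(104) = 10.198039
Sum = 30.330785
Perimeter = 30.3308

30.3308


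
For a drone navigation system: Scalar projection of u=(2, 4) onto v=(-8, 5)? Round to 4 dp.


u.v = 4, |v| = sqrt(89) = 9.434
Scalar projection = u.v / |v| = 4 / sqrt(89) = 0.424

0.424


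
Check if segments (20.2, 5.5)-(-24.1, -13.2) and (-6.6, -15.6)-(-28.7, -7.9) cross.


Cross products: d1=-672.67, d2=81.71, d3=433.57, d4=-320.81
d1*d2 < 0 and d3*d4 < 0? yes

Yes, they intersect


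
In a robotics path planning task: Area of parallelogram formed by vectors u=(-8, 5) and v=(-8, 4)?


|u x v| = |(-8)*4 - 5*(-8)|
= |(-32) - (-40)| = 8

8


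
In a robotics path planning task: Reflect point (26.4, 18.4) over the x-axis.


Reflection over x-axis: (x,y) -> (x,-y)
(26.4, 18.4) -> (26.4, -18.4)

(26.4, -18.4)


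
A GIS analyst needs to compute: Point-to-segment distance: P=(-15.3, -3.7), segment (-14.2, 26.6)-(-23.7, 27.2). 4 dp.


Project P onto AB: t = 0 (clamped to [0,1])
Closest point on segment: (-14.2, 26.6)
Distance: 30.32

30.32


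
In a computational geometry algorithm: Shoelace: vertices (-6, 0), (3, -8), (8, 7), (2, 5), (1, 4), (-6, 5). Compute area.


Shoelace sum: ((-6)*(-8) - 3*0) + (3*7 - 8*(-8)) + (8*5 - 2*7) + (2*4 - 1*5) + (1*5 - (-6)*4) + ((-6)*0 - (-6)*5)
= 221
Area = |221|/2 = 110.5

110.5


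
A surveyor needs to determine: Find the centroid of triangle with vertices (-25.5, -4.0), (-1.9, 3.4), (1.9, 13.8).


Centroid = ((x_A+x_B+x_C)/3, (y_A+y_B+y_C)/3)
= (((-25.5)+(-1.9)+1.9)/3, ((-4)+3.4+13.8)/3)
= (-8.5, 4.4)

(-8.5, 4.4)


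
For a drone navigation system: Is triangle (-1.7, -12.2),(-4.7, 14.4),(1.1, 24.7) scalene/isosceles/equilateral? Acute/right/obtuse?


Side lengths squared: AB^2=716.56, BC^2=139.73, CA^2=1369.45
Sorted: [139.73, 716.56, 1369.45]
By sides: Scalene, By angles: Obtuse

Scalene, Obtuse


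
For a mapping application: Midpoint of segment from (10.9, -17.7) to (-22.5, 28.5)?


M = ((10.9+(-22.5))/2, ((-17.7)+28.5)/2)
= (-5.8, 5.4)

(-5.8, 5.4)


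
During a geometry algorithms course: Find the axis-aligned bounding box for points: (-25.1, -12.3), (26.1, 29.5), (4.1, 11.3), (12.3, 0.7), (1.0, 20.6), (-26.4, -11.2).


x range: [-26.4, 26.1]
y range: [-12.3, 29.5]
Bounding box: (-26.4,-12.3) to (26.1,29.5)

(-26.4,-12.3) to (26.1,29.5)


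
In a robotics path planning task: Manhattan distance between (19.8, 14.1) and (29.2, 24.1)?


|19.8-29.2| + |14.1-24.1| = 9.4 + 10 = 19.4

19.4


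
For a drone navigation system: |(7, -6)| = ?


|u| = sqrt(7^2 + (-6)^2) = sqrt(85) = 9.2195

9.2195


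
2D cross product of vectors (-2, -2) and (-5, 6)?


u x v = u_x*v_y - u_y*v_x = (-2)*6 - (-2)*(-5)
= (-12) - 10 = -22

-22


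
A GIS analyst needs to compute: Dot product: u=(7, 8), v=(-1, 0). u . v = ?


u . v = u_x*v_x + u_y*v_y = 7*(-1) + 8*0
= (-7) + 0 = -7

-7


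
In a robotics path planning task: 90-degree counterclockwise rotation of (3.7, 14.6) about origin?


90° CCW: (x,y) -> (-y, x)
(3.7,14.6) -> (-14.6, 3.7)

(-14.6, 3.7)


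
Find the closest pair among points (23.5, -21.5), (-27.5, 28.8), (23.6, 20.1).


d(P0,P1) = 71.6316, d(P0,P2) = 41.6001, d(P1,P2) = 51.8353
Closest: P0 and P2

Closest pair: (23.5, -21.5) and (23.6, 20.1), distance = 41.6001


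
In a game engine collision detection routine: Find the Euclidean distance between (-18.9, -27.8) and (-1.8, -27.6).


dx=17.1, dy=0.2
d^2 = 17.1^2 + 0.2^2 = 292.45
d = sqrt(292.45) = 17.1012

17.1012


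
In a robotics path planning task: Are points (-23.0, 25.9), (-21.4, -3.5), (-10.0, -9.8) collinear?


Cross product: ((-21.4)-(-23))*((-9.8)-25.9) - ((-3.5)-25.9)*((-10)-(-23))
= 325.08

No, not collinear


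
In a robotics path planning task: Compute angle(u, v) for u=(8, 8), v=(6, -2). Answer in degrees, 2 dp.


u.v = 32, |u| = sqrt(128) = 11.3137, |v| = sqrt(40) = 6.3246
cos(theta) = u.v/(|u||v|) = 32/sqrt(5120) = 0.447214
theta = acos(0.447214) = 63.43 degrees

63.43 degrees


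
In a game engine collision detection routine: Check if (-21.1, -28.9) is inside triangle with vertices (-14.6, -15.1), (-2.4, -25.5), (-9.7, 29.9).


Cross products: AB x AP = -235.96, BC x BP = 1060.8, CA x CP = -224.88
All same sign? no

No, outside


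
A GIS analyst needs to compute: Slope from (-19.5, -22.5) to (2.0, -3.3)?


slope = (y2-y1)/(x2-x1) = ((-3.3)-(-22.5))/(2-(-19.5)) = 19.2/21.5 = 0.893

0.893


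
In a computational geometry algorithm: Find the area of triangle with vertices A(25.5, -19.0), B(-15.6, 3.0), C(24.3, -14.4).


Area = |x_A(y_B-y_C) + x_B(y_C-y_A) + x_C(y_A-y_B)|/2
= |443.7 + (-71.76) + (-534.6)|/2
= 162.66/2 = 81.33

81.33


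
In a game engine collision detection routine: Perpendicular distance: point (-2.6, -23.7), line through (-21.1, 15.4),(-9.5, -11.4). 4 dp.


|cross product| = 42.24
|line direction| = sqrt(852.8) = 29.2027
Distance = 42.24/sqrt(852.8) = 1.4464

1.4464


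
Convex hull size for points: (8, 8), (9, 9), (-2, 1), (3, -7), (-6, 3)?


Convex hull vertices (CCW): (-6, 3), (3, -7), (9, 9)
Count = 3

3


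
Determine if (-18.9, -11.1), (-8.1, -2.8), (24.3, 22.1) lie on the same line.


Cross product: ((-8.1)-(-18.9))*(22.1-(-11.1)) - ((-2.8)-(-11.1))*(24.3-(-18.9))
= 0

Yes, collinear


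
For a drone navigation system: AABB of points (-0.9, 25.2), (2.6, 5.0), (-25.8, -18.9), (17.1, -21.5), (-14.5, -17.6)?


x range: [-25.8, 17.1]
y range: [-21.5, 25.2]
Bounding box: (-25.8,-21.5) to (17.1,25.2)

(-25.8,-21.5) to (17.1,25.2)


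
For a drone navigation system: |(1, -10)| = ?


|u| = sqrt(1^2 + (-10)^2) = sqrt(101) = 10.0499

10.0499


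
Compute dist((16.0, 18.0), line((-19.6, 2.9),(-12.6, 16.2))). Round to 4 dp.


|cross product| = 367.78
|line direction| = sqrt(225.89) = 15.0296
Distance = 367.78/sqrt(225.89) = 24.4703

24.4703


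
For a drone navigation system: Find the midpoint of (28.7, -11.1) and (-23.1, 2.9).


M = ((28.7+(-23.1))/2, ((-11.1)+2.9)/2)
= (2.8, -4.1)

(2.8, -4.1)


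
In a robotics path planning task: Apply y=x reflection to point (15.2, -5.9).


Reflection over y=x: (x,y) -> (y,x)
(15.2, -5.9) -> (-5.9, 15.2)

(-5.9, 15.2)


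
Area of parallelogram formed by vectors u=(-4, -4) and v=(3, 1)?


|u x v| = |(-4)*1 - (-4)*3|
= |(-4) - (-12)| = 8

8


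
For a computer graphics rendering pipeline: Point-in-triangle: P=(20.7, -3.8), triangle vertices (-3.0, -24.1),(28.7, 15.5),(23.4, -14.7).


Cross products: AB x AP = -295.01, BC x BP = -139.31, CA x CP = -313.14
All same sign? yes

Yes, inside


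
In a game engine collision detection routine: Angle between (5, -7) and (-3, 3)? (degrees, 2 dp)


u.v = -36, |u| = sqrt(74) = 8.6023, |v| = sqrt(18) = 4.2426
cos(theta) = u.v/(|u||v|) = -36/sqrt(1332) = -0.986394
theta = acos(-0.986394) = 170.54 degrees

170.54 degrees


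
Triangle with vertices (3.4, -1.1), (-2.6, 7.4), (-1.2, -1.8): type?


Side lengths squared: AB^2=108.25, BC^2=86.6, CA^2=21.65
Sorted: [21.65, 86.6, 108.25]
By sides: Scalene, By angles: Right

Scalene, Right


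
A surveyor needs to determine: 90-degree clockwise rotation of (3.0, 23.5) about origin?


90° CW: (x,y) -> (y, -x)
(3,23.5) -> (23.5, -3)

(23.5, -3)


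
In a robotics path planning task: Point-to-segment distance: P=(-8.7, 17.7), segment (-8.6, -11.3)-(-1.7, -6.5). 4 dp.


Project P onto AB: t = 1 (clamped to [0,1])
Closest point on segment: (-1.7, -6.5)
Distance: 25.1921

25.1921


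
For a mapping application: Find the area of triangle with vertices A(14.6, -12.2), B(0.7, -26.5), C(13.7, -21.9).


Area = |x_A(y_B-y_C) + x_B(y_C-y_A) + x_C(y_A-y_B)|/2
= |(-67.16) + (-6.79) + 195.91|/2
= 121.96/2 = 60.98

60.98


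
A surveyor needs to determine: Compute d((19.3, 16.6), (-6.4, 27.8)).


dx=-25.7, dy=11.2
d^2 = (-25.7)^2 + 11.2^2 = 785.93
d = sqrt(785.93) = 28.0344

28.0344


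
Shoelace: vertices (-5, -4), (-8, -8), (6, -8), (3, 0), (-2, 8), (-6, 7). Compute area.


Shoelace sum: ((-5)*(-8) - (-8)*(-4)) + ((-8)*(-8) - 6*(-8)) + (6*0 - 3*(-8)) + (3*8 - (-2)*0) + ((-2)*7 - (-6)*8) + ((-6)*(-4) - (-5)*7)
= 261
Area = |261|/2 = 130.5

130.5


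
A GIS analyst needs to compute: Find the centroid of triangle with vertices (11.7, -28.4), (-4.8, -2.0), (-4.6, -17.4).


Centroid = ((x_A+x_B+x_C)/3, (y_A+y_B+y_C)/3)
= ((11.7+(-4.8)+(-4.6))/3, ((-28.4)+(-2)+(-17.4))/3)
= (0.7667, -15.9333)

(0.7667, -15.9333)


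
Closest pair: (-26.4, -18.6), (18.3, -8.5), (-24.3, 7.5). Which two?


d(P0,P1) = 45.8268, d(P0,P2) = 26.1843, d(P1,P2) = 45.5056
Closest: P0 and P2

Closest pair: (-26.4, -18.6) and (-24.3, 7.5), distance = 26.1843


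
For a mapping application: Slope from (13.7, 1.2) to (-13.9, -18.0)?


slope = (y2-y1)/(x2-x1) = ((-18)-1.2)/((-13.9)-13.7) = (-19.2)/(-27.6) = 0.6957

0.6957


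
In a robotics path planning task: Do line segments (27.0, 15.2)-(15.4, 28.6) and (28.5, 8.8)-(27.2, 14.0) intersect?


Cross products: d1=-0.52, d2=42.38, d3=54.14, d4=11.24
d1*d2 < 0 and d3*d4 < 0? no

No, they don't intersect


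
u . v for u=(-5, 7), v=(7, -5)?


u . v = u_x*v_x + u_y*v_y = (-5)*7 + 7*(-5)
= (-35) + (-35) = -70

-70


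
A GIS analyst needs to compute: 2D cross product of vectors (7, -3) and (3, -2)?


u x v = u_x*v_y - u_y*v_x = 7*(-2) - (-3)*3
= (-14) - (-9) = -5

-5


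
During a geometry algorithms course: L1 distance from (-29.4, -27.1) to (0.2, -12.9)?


|(-29.4)-0.2| + |(-27.1)-(-12.9)| = 29.6 + 14.2 = 43.8

43.8


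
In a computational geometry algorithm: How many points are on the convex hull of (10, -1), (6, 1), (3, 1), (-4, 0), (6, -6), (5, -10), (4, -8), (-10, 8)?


Convex hull vertices (CCW): (-10, 8), (-4, 0), (5, -10), (10, -1), (6, 1)
Count = 5

5


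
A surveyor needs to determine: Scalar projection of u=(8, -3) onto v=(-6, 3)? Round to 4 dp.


u.v = -57, |v| = sqrt(45) = 6.7082
Scalar projection = u.v / |v| = -57 / sqrt(45) = -8.4971

-8.4971


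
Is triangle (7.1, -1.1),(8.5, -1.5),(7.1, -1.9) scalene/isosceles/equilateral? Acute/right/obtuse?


Side lengths squared: AB^2=2.12, BC^2=2.12, CA^2=0.64
Sorted: [0.64, 2.12, 2.12]
By sides: Isosceles, By angles: Acute

Isosceles, Acute


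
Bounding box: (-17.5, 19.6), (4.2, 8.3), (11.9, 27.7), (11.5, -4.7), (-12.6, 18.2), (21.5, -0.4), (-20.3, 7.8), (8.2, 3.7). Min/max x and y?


x range: [-20.3, 21.5]
y range: [-4.7, 27.7]
Bounding box: (-20.3,-4.7) to (21.5,27.7)

(-20.3,-4.7) to (21.5,27.7)


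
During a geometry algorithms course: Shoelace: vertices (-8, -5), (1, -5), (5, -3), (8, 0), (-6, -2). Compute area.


Shoelace sum: ((-8)*(-5) - 1*(-5)) + (1*(-3) - 5*(-5)) + (5*0 - 8*(-3)) + (8*(-2) - (-6)*0) + ((-6)*(-5) - (-8)*(-2))
= 89
Area = |89|/2 = 44.5

44.5


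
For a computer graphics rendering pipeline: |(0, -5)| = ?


|u| = sqrt(0^2 + (-5)^2) = sqrt(25) = 5

5


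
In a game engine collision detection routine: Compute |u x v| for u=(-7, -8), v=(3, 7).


|u x v| = |(-7)*7 - (-8)*3|
= |(-49) - (-24)| = 25

25


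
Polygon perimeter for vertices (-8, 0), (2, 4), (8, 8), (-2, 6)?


Sides: (-8, 0)->(2, 4): sqrt(116) = 10.77033, (2, 4)->(8, 8): sqrt(52) = 7.211103, (8, 8)->(-2, 6): sqrt(104) = 10.198039, (-2, 6)->(-8, 0): sqrt(72) = 8.485281
Sum = 36.664753
Perimeter = 36.6648

36.6648


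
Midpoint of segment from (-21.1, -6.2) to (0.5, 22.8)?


M = (((-21.1)+0.5)/2, ((-6.2)+22.8)/2)
= (-10.3, 8.3)

(-10.3, 8.3)


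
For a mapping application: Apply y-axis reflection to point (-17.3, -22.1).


Reflection over y-axis: (x,y) -> (-x,y)
(-17.3, -22.1) -> (17.3, -22.1)

(17.3, -22.1)


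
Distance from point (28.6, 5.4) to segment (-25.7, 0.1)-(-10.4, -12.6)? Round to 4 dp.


Project P onto AB: t = 1 (clamped to [0,1])
Closest point on segment: (-10.4, -12.6)
Distance: 42.9535

42.9535


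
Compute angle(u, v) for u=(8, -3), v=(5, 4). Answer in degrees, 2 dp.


u.v = 28, |u| = sqrt(73) = 8.544, |v| = sqrt(41) = 6.4031
cos(theta) = u.v/(|u||v|) = 28/sqrt(2993) = 0.511805
theta = acos(0.511805) = 59.22 degrees

59.22 degrees


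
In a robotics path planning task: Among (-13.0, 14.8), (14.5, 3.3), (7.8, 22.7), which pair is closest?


d(P0,P1) = 29.8077, d(P0,P2) = 22.2497, d(P1,P2) = 20.5244
Closest: P1 and P2

Closest pair: (14.5, 3.3) and (7.8, 22.7), distance = 20.5244


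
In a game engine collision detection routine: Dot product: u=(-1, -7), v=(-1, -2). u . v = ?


u . v = u_x*v_x + u_y*v_y = (-1)*(-1) + (-7)*(-2)
= 1 + 14 = 15

15


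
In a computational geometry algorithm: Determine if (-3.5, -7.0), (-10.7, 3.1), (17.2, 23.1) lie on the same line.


Cross product: ((-10.7)-(-3.5))*(23.1-(-7)) - (3.1-(-7))*(17.2-(-3.5))
= -425.79

No, not collinear


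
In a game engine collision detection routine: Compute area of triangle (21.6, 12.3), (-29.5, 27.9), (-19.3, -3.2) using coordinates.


Area = |x_A(y_B-y_C) + x_B(y_C-y_A) + x_C(y_A-y_B)|/2
= |671.76 + 457.25 + 301.08|/2
= 1430.09/2 = 715.045

715.045


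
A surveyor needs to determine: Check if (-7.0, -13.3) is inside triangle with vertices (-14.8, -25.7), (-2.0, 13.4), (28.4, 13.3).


Cross products: AB x AP = -146.26, BC x BP = -812.18, CA x CP = -231.48
All same sign? yes

Yes, inside


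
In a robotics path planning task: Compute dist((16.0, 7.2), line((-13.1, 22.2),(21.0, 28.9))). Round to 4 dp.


|cross product| = 706.47
|line direction| = sqrt(1207.7) = 34.752
Distance = 706.47/sqrt(1207.7) = 20.3289

20.3289


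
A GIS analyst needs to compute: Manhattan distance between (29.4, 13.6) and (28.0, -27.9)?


|29.4-28| + |13.6-(-27.9)| = 1.4 + 41.5 = 42.9

42.9


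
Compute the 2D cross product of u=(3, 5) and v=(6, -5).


u x v = u_x*v_y - u_y*v_x = 3*(-5) - 5*6
= (-15) - 30 = -45

-45


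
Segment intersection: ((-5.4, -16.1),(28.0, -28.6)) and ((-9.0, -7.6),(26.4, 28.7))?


Cross products: d1=-431.58, d2=-2086.5, d3=238.9, d4=1893.82
d1*d2 < 0 and d3*d4 < 0? no

No, they don't intersect


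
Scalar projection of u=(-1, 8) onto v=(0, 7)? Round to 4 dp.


u.v = 56, |v| = sqrt(49) = 7
Scalar projection = u.v / |v| = 56 / sqrt(49) = 8

8


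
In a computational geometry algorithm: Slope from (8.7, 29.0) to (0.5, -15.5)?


slope = (y2-y1)/(x2-x1) = ((-15.5)-29)/(0.5-8.7) = (-44.5)/(-8.2) = 5.4268

5.4268


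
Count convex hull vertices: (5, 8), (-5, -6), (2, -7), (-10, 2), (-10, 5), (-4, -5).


Convex hull vertices (CCW): (-10, 2), (-5, -6), (2, -7), (5, 8), (-10, 5)
Count = 5

5


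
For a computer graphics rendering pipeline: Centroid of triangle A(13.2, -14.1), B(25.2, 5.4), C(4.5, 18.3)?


Centroid = ((x_A+x_B+x_C)/3, (y_A+y_B+y_C)/3)
= ((13.2+25.2+4.5)/3, ((-14.1)+5.4+18.3)/3)
= (14.3, 3.2)

(14.3, 3.2)


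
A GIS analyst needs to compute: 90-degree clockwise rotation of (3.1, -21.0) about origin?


90° CW: (x,y) -> (y, -x)
(3.1,-21) -> (-21, -3.1)

(-21, -3.1)


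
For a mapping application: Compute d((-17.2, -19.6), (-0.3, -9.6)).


dx=16.9, dy=10
d^2 = 16.9^2 + 10^2 = 385.61
d = sqrt(385.61) = 19.637

19.637


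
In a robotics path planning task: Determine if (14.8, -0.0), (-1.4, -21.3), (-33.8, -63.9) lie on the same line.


Cross product: ((-1.4)-14.8)*((-63.9)-0) - ((-21.3)-0)*((-33.8)-14.8)
= 0

Yes, collinear


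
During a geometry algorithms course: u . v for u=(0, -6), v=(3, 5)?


u . v = u_x*v_x + u_y*v_y = 0*3 + (-6)*5
= 0 + (-30) = -30

-30


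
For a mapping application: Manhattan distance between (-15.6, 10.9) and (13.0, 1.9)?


|(-15.6)-13| + |10.9-1.9| = 28.6 + 9 = 37.6

37.6


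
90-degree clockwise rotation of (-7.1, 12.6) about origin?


90° CW: (x,y) -> (y, -x)
(-7.1,12.6) -> (12.6, 7.1)

(12.6, 7.1)


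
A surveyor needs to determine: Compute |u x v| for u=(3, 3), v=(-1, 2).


|u x v| = |3*2 - 3*(-1)|
= |6 - (-3)| = 9

9


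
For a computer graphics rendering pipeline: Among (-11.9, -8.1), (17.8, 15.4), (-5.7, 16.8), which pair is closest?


d(P0,P1) = 37.8727, d(P0,P2) = 25.6603, d(P1,P2) = 23.5417
Closest: P1 and P2

Closest pair: (17.8, 15.4) and (-5.7, 16.8), distance = 23.5417


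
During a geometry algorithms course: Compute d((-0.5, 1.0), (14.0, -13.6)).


dx=14.5, dy=-14.6
d^2 = 14.5^2 + (-14.6)^2 = 423.41
d = sqrt(423.41) = 20.5769

20.5769


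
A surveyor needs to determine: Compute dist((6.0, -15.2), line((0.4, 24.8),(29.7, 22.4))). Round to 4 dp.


|cross product| = 1158.56
|line direction| = sqrt(864.25) = 29.3981
Distance = 1158.56/sqrt(864.25) = 39.4093

39.4093


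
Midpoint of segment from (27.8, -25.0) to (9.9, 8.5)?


M = ((27.8+9.9)/2, ((-25)+8.5)/2)
= (18.85, -8.25)

(18.85, -8.25)


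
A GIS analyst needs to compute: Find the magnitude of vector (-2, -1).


|u| = sqrt((-2)^2 + (-1)^2) = sqrt(5) = 2.2361

2.2361


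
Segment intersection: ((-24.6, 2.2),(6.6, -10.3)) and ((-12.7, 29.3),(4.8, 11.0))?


Cross products: d1=-692.02, d2=-339.81, d3=994.27, d4=642.06
d1*d2 < 0 and d3*d4 < 0? no

No, they don't intersect


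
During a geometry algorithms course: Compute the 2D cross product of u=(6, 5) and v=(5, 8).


u x v = u_x*v_y - u_y*v_x = 6*8 - 5*5
= 48 - 25 = 23

23


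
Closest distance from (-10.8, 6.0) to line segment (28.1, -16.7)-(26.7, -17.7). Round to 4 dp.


Project P onto AB: t = 1 (clamped to [0,1])
Closest point on segment: (26.7, -17.7)
Distance: 44.3615

44.3615


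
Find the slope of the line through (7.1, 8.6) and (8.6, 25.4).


slope = (y2-y1)/(x2-x1) = (25.4-8.6)/(8.6-7.1) = 16.8/1.5 = 11.2

11.2


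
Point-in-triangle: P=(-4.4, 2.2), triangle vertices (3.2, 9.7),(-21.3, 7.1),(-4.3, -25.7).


Cross products: AB x AP = 163.99, BC x BP = 471.02, CA x CP = 212.79
All same sign? yes

Yes, inside


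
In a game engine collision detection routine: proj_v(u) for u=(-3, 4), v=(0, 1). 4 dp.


u.v = 4, |v| = sqrt(1) = 1
Scalar projection = u.v / |v| = 4 / sqrt(1) = 4

4


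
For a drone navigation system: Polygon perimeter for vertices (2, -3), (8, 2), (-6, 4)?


Sides: (2, -3)->(8, 2): sqrt(61) = 7.81025, (8, 2)->(-6, 4): sqrt(200) = 14.142136, (-6, 4)->(2, -3): sqrt(113) = 10.630146
Sum = 32.582532
Perimeter = 32.5825

32.5825


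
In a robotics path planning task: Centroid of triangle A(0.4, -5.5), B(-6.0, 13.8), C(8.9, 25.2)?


Centroid = ((x_A+x_B+x_C)/3, (y_A+y_B+y_C)/3)
= ((0.4+(-6)+8.9)/3, ((-5.5)+13.8+25.2)/3)
= (1.1, 11.1667)

(1.1, 11.1667)


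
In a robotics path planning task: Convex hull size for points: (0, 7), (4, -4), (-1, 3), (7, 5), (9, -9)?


Convex hull vertices (CCW): (-1, 3), (4, -4), (9, -9), (7, 5), (0, 7)
Count = 5

5


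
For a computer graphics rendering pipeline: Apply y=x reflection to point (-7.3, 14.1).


Reflection over y=x: (x,y) -> (y,x)
(-7.3, 14.1) -> (14.1, -7.3)

(14.1, -7.3)


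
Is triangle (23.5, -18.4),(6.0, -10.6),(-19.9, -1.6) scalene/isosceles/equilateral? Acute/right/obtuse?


Side lengths squared: AB^2=367.09, BC^2=751.81, CA^2=2165.8
Sorted: [367.09, 751.81, 2165.8]
By sides: Scalene, By angles: Obtuse

Scalene, Obtuse


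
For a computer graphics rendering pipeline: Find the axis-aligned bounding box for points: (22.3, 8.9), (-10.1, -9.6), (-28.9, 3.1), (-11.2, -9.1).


x range: [-28.9, 22.3]
y range: [-9.6, 8.9]
Bounding box: (-28.9,-9.6) to (22.3,8.9)

(-28.9,-9.6) to (22.3,8.9)


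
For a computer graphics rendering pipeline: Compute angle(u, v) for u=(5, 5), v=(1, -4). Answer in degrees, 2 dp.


u.v = -15, |u| = sqrt(50) = 7.0711, |v| = sqrt(17) = 4.1231
cos(theta) = u.v/(|u||v|) = -15/sqrt(850) = -0.514496
theta = acos(-0.514496) = 120.96 degrees

120.96 degrees


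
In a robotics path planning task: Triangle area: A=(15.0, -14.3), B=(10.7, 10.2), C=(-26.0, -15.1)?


Area = |x_A(y_B-y_C) + x_B(y_C-y_A) + x_C(y_A-y_B)|/2
= |379.5 + (-8.56) + 637|/2
= 1007.94/2 = 503.97

503.97


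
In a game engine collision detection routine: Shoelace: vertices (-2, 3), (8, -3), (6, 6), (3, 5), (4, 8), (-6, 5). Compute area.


Shoelace sum: ((-2)*(-3) - 8*3) + (8*6 - 6*(-3)) + (6*5 - 3*6) + (3*8 - 4*5) + (4*5 - (-6)*8) + ((-6)*3 - (-2)*5)
= 124
Area = |124|/2 = 62

62


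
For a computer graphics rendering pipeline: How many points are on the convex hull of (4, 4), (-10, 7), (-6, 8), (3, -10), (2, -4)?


Convex hull vertices (CCW): (-10, 7), (3, -10), (4, 4), (-6, 8)
Count = 4

4


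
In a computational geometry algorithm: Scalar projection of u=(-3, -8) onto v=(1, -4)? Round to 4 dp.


u.v = 29, |v| = sqrt(17) = 4.1231
Scalar projection = u.v / |v| = 29 / sqrt(17) = 7.0335

7.0335


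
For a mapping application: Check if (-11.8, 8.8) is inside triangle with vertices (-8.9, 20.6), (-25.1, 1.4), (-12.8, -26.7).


Cross products: AB x AP = 135.48, BC x BP = 464.75, CA x CP = 91.15
All same sign? yes

Yes, inside


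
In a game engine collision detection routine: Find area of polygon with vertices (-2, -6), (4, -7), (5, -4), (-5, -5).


Shoelace sum: ((-2)*(-7) - 4*(-6)) + (4*(-4) - 5*(-7)) + (5*(-5) - (-5)*(-4)) + ((-5)*(-6) - (-2)*(-5))
= 32
Area = |32|/2 = 16

16


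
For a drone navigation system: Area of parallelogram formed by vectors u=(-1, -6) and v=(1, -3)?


|u x v| = |(-1)*(-3) - (-6)*1|
= |3 - (-6)| = 9

9


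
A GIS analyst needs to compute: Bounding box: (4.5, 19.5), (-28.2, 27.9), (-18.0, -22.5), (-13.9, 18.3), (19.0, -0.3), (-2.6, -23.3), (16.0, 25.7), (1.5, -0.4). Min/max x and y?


x range: [-28.2, 19]
y range: [-23.3, 27.9]
Bounding box: (-28.2,-23.3) to (19,27.9)

(-28.2,-23.3) to (19,27.9)


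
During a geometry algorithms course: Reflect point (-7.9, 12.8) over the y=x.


Reflection over y=x: (x,y) -> (y,x)
(-7.9, 12.8) -> (12.8, -7.9)

(12.8, -7.9)


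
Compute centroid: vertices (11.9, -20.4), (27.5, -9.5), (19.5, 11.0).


Centroid = ((x_A+x_B+x_C)/3, (y_A+y_B+y_C)/3)
= ((11.9+27.5+19.5)/3, ((-20.4)+(-9.5)+11)/3)
= (19.6333, -6.3)

(19.6333, -6.3)


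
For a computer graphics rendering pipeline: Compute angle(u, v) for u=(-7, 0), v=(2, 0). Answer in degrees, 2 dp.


u.v = -14, |u| = sqrt(49) = 7, |v| = sqrt(4) = 2
cos(theta) = u.v/(|u||v|) = -14/sqrt(196) = -1
theta = acos(-1) = 180 degrees

180 degrees


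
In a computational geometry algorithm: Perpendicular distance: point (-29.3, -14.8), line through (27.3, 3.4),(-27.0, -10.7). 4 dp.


|cross product| = 190.2
|line direction| = sqrt(3147.3) = 56.1008
Distance = 190.2/sqrt(3147.3) = 3.3903

3.3903


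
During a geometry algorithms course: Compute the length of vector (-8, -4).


|u| = sqrt((-8)^2 + (-4)^2) = sqrt(80) = 8.9443

8.9443


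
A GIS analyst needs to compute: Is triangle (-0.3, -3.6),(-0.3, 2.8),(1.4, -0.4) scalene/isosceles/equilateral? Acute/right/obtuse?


Side lengths squared: AB^2=40.96, BC^2=13.13, CA^2=13.13
Sorted: [13.13, 13.13, 40.96]
By sides: Isosceles, By angles: Obtuse

Isosceles, Obtuse


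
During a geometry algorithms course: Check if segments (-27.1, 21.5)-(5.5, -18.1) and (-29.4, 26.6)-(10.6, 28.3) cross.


Cross products: d1=-207.91, d2=-1847.33, d3=75.18, d4=1714.6
d1*d2 < 0 and d3*d4 < 0? no

No, they don't intersect


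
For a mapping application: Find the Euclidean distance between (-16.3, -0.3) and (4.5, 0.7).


dx=20.8, dy=1
d^2 = 20.8^2 + 1^2 = 433.64
d = sqrt(433.64) = 20.824

20.824


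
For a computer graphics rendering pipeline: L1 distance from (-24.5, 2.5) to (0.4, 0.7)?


|(-24.5)-0.4| + |2.5-0.7| = 24.9 + 1.8 = 26.7

26.7


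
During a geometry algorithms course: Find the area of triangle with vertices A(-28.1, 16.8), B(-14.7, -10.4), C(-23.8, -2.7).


Area = |x_A(y_B-y_C) + x_B(y_C-y_A) + x_C(y_A-y_B)|/2
= |216.37 + 286.65 + (-647.36)|/2
= 144.34/2 = 72.17

72.17


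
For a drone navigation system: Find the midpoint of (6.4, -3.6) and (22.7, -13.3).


M = ((6.4+22.7)/2, ((-3.6)+(-13.3))/2)
= (14.55, -8.45)

(14.55, -8.45)


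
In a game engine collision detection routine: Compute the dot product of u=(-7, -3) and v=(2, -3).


u . v = u_x*v_x + u_y*v_y = (-7)*2 + (-3)*(-3)
= (-14) + 9 = -5

-5


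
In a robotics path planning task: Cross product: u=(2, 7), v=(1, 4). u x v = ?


u x v = u_x*v_y - u_y*v_x = 2*4 - 7*1
= 8 - 7 = 1

1


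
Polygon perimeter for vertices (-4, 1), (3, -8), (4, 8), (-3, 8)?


Sides: (-4, 1)->(3, -8): sqrt(130) = 11.401754, (3, -8)->(4, 8): sqrt(257) = 16.03122, (4, 8)->(-3, 8): sqrt(49) = 7, (-3, 8)->(-4, 1): sqrt(50) = 7.071068
Sum = 41.504042
Perimeter = 41.504

41.504


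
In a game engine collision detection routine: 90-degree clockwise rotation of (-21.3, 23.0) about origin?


90° CW: (x,y) -> (y, -x)
(-21.3,23) -> (23, 21.3)

(23, 21.3)


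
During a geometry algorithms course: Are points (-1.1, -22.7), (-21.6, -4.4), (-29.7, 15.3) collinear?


Cross product: ((-21.6)-(-1.1))*(15.3-(-22.7)) - ((-4.4)-(-22.7))*((-29.7)-(-1.1))
= -255.62

No, not collinear


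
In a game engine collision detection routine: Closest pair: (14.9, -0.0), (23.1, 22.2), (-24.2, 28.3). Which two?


d(P0,P1) = 23.666, d(P0,P2) = 48.267, d(P1,P2) = 47.6917
Closest: P0 and P1

Closest pair: (14.9, -0.0) and (23.1, 22.2), distance = 23.666


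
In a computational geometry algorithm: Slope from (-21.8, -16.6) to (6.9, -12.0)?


slope = (y2-y1)/(x2-x1) = ((-12)-(-16.6))/(6.9-(-21.8)) = 4.6/28.7 = 0.1603

0.1603


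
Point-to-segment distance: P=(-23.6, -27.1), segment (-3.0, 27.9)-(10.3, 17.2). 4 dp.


Project P onto AB: t = 1 (clamped to [0,1])
Closest point on segment: (10.3, 17.2)
Distance: 55.7826

55.7826


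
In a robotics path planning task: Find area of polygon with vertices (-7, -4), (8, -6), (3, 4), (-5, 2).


Shoelace sum: ((-7)*(-6) - 8*(-4)) + (8*4 - 3*(-6)) + (3*2 - (-5)*4) + ((-5)*(-4) - (-7)*2)
= 184
Area = |184|/2 = 92

92


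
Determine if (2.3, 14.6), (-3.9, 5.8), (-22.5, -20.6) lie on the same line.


Cross product: ((-3.9)-2.3)*((-20.6)-14.6) - (5.8-14.6)*((-22.5)-2.3)
= 0

Yes, collinear


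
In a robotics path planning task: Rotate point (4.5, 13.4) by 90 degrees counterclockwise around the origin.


90° CCW: (x,y) -> (-y, x)
(4.5,13.4) -> (-13.4, 4.5)

(-13.4, 4.5)


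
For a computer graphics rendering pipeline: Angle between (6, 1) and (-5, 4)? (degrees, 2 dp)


u.v = -26, |u| = sqrt(37) = 6.0828, |v| = sqrt(41) = 6.4031
cos(theta) = u.v/(|u||v|) = -26/sqrt(1517) = -0.667545
theta = acos(-0.667545) = 131.88 degrees

131.88 degrees


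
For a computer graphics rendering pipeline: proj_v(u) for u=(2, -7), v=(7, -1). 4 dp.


u.v = 21, |v| = sqrt(50) = 7.0711
Scalar projection = u.v / |v| = 21 / sqrt(50) = 2.9698

2.9698


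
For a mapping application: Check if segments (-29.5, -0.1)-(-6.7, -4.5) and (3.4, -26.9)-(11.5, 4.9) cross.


Cross products: d1=1263.3, d2=502.62, d3=-466.28, d4=294.4
d1*d2 < 0 and d3*d4 < 0? no

No, they don't intersect


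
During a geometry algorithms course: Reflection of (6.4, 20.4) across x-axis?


Reflection over x-axis: (x,y) -> (x,-y)
(6.4, 20.4) -> (6.4, -20.4)

(6.4, -20.4)


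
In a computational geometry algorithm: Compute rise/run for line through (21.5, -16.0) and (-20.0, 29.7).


slope = (y2-y1)/(x2-x1) = (29.7-(-16))/((-20)-21.5) = 45.7/(-41.5) = -1.1012

-1.1012


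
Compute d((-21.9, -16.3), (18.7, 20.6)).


dx=40.6, dy=36.9
d^2 = 40.6^2 + 36.9^2 = 3009.97
d = sqrt(3009.97) = 54.8632

54.8632
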